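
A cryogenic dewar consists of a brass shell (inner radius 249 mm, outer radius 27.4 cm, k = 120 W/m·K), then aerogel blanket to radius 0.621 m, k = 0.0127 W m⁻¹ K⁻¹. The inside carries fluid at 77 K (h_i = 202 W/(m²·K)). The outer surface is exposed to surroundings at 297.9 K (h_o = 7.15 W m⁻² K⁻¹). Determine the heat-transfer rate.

Resistance network (inner→outer):
  R_conv,in = 1/(4πr²h) = 1/(4π·0.249²·202) = 0.006354 K/W
  R_brass = (1/0.249 − 1/0.274)/(4πk) = 0.3664/(4π·120) = 2.430×10^-4 K/W
  R_aerogel blanket = (1/0.274 − 1/0.621)/(4πk) = 2.039/(4π·0.0127) = 12.78 K/W
  R_conv,out = 1/(4πr²h) = 1/(4π·0.621²·7.15) = 0.02886 K/W
ΣR = 0.006354 + 2.430×10^-4 + 12.78 + 0.02886 = 12.82 K/W
Q = ΔT/ΣR = (77 K − 297.9 K)/12.82 = -17.2 W
(Negative Q ⇒ heat flows inward; heat gain = 17.2 W.)

Q = 17.2 W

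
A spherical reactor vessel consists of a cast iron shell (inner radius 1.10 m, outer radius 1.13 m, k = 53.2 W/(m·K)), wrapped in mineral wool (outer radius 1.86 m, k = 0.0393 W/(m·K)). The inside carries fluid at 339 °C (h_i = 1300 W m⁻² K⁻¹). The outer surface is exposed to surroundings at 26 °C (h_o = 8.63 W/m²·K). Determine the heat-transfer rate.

Q = 443 W

Series thermal resistances, inner to outer:
  R_conv,in = 1/(4πr²h) = 1/(4π·1.10²·1300) = 5.059×10^-5 K/W
  R_cast iron = (1/1.10 − 1/1.13)/(4πk) = 0.02414/(4π·53.2) = 3.610×10^-5 K/W
  R_mineral wool = (1/1.13 − 1/1.86)/(4πk) = 0.3473/(4π·0.0393) = 0.7033 K/W
  R_conv,out = 1/(4πr²h) = 1/(4π·1.86²·8.63) = 0.002665 K/W
ΣR = 5.059×10^-5 + 3.610×10^-5 + 0.7033 + 0.002665 = 0.7061 K/W
Q = ΔT/ΣR = (339 °C − 26 °C)/0.7061 = 443 W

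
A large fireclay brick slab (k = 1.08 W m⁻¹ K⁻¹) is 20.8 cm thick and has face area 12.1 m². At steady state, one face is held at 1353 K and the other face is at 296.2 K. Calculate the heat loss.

Q = 66.4 kW

Q = kA·ΔT/L = 1.08 × 12.1 × |1353 K − 296.2 K| / 0.208 = 66400 W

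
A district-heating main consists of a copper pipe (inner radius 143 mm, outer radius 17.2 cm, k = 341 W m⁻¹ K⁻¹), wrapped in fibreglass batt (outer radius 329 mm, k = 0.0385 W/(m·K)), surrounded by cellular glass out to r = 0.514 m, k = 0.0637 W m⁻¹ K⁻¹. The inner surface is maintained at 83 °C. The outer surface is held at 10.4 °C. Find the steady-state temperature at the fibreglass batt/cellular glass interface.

Resistance network (inner→outer):
  R'_copper = ln(0.172/0.143)/(2πk) = 0.1846/(2π·341) = 8.618×10^-5 m·K/W
  R'_fibreglass batt = ln(0.329/0.172)/(2πk) = 0.6486/(2π·0.0385) = 2.681 m·K/W
  R'_cellular glass = ln(0.514/0.329)/(2πk) = 0.4462/(2π·0.0637) = 1.115 m·K/W
ΣR = 8.618×10^-5 + 2.681 + 1.115 = 3.796 m·K/W
Q' = ΔT/ΣR = (83 °C − 10.4 °C)/3.796 = 19.13 W/m
From the inner boundary to the fibreglass batt/cellular glass interface, ΣR_partial = 2.681 m·K/W.
T_interface = T_in − Q'·ΣR_partial = 83 °C − (19.13)(2.681) = 31.7 °C

T = 31.7 °C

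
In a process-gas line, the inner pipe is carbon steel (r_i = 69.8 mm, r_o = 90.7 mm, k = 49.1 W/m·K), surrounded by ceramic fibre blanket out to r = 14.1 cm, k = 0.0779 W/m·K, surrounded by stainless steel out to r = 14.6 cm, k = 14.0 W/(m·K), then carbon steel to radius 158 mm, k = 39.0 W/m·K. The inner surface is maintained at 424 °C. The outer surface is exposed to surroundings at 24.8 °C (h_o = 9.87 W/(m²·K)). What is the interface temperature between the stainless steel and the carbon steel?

T = 65.5 °C

Series thermal resistances, inner to outer:
  R'_carbon steel = ln(0.0907/0.0698)/(2πk) = 0.2619/(2π·49.1) = 8.490×10^-4 m·K/W
  R'_ceramic fibre blanket = ln(0.141/0.0907)/(2πk) = 0.4412/(2π·0.0779) = 0.9014 m·K/W
  R'_stainless steel = ln(0.146/0.141)/(2πk) = 0.03485/(2π·14.0) = 3.961×10^-4 m·K/W
  R'_carbon steel = ln(0.158/0.146)/(2πk) = 0.07899/(2π·39.0) = 3.223×10^-4 m·K/W
  R'_conv,out = 1/(2πr h) = 1/(2π·0.158·9.87) = 0.1021 m·K/W
ΣR = 8.490×10^-4 + 0.9014 + 3.961×10^-4 + 3.223×10^-4 + 0.1021 = 1.005 m·K/W
Q' = ΔT/ΣR = (424 °C − 24.8 °C)/1.005 = 397.2 W/m
From the inner boundary to the stainless steel/carbon steel interface, ΣR_partial = 0.9026 m·K/W.
T_interface = T_in − Q'·ΣR_partial = 424 °C − (397.2)(0.9026) = 65.5 °C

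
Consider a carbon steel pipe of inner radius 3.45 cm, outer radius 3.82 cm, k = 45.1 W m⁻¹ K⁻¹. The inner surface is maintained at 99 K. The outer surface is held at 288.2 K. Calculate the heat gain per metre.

Q' = 2πk·ΔT/ln(r₂/r₁) = 2π × 45.1 × 189.2 / ln(0.0382/0.0345) = 5.26×10^5 W/m

Q' = 526 kW/m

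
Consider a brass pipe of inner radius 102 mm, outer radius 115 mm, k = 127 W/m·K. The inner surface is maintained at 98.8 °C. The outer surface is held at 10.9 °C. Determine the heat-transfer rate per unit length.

Q' = 2πk·ΔT/ln(r₂/r₁) = 2π × 127 × 87.9 / ln(0.115/0.102) = 5.85×10^5 W/m

Q' = 585 kW/m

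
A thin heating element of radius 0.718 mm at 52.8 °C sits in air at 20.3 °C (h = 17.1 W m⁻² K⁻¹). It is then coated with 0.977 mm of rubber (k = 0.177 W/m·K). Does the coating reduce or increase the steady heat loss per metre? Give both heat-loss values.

Critical radius for a cylinder: r_cr = k/h = 0.0104 m = 1.04 cm.
Outer radius after coating: r₂ = 7.18×10^-4 + 9.77×10^-4 = 0.001695 m.
Since r₁ < r_cr and r₂ ≤ r_cr, the coating moves toward the maximum at r_cr — heat loss rises.
Bare: R = 1/(2πr₁h) = 12.96 m·K/W; Q = 32.5/12.96 = 2.51 W/m.
Coated: R = R_cond + R_conv = 6.263 m·K/W; Q = 32.5/6.263 = 5.19 W/m.

increases: 2.51 → 5.19 W/m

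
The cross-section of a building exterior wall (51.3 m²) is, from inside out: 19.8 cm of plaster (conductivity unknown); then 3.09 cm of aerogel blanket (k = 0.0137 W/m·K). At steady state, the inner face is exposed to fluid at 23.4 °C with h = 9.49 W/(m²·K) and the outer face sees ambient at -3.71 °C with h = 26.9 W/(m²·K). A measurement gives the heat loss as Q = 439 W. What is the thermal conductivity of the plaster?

k = 0.257 W/m·K

ΣR = ΔT/Q = |23.4 − -3.71|/439 = 0.06175 K/W
Known resistances:
  R_conv,in = 1/(hA) = 1/(9.49·51.3) = 0.002054 K/W
  R_aerogel blanket = L/(kA) = 0.0309/(0.0137·51.3) = 0.04397 K/W
  R_conv,out = 1/(hA) = 1/(26.9·51.3) = 7.247×10^-4 K/W
R_plaster = ΣR − ΣR_known = 0.06175 − 0.04675 = 0.01500 K/W
L/(kA) = 0.01500 ⇒ k = 0.198/(0.01500·51.3) = 0.257 W/m·K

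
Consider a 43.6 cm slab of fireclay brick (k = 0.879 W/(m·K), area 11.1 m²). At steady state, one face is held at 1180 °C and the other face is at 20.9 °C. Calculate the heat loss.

Q = 25.9 kW

Q = kA·ΔT/L = 0.879 × 11.1 × |1180 °C − 20.9 °C| / 0.436 = 25900 W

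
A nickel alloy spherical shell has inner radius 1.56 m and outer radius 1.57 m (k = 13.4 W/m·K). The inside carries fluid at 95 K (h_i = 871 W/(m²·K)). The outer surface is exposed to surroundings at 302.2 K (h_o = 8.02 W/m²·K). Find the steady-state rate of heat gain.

Treat each layer as a resistance in series:
  R_conv,in = 1/(4πr²h) = 1/(4π·1.56²·871) = 3.754×10^-5 K/W
  R_nickel alloy = (1/1.56 − 1/1.57)/(4πk) = 0.004083/(4π·13.4) = 2.425×10^-5 K/W
  R_conv,out = 1/(4πr²h) = 1/(4π·1.57²·8.02) = 0.004025 K/W
ΣR = 3.754×10^-5 + 2.425×10^-5 + 0.004025 = 0.004087 K/W
Q = ΔT/ΣR = (95 K − 302.2 K)/0.004087 = -50700 W
(Negative Q ⇒ heat flows inward; heat gain = 50700 W.)

Q = 50.7 kW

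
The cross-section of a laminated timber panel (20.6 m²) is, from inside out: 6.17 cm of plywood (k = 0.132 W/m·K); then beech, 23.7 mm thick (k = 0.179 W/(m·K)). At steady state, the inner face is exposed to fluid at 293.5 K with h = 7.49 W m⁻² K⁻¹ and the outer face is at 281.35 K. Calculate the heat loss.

Treat each layer as a resistance in series:
  R_conv,in = 1/(hA) = 1/(7.49·20.6) = 0.006481 K/W
  R_plywood = L/(kA) = 0.0617/(0.132·20.6) = 0.02269 K/W
  R_beech = L/(kA) = 0.0237/(0.179·20.6) = 0.006427 K/W
ΣR = 0.006481 + 0.02269 + 0.006427 = 0.03560 K/W
Q = ΔT/ΣR = (293.5 K − 281.35 K)/0.03560 = 341 W

Q = 341 W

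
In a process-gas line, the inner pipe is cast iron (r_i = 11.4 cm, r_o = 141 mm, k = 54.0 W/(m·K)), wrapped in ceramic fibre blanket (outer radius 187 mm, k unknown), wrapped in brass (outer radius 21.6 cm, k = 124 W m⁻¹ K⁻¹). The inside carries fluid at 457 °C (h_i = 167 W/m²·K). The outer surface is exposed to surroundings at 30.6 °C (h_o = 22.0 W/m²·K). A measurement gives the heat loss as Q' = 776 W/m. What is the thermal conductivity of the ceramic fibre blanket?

ΣR = ΔT/Q' = |457 − 30.6|/776 = 0.5495 m·K/W
Known resistances:
  R'_conv,in = 1/(2πr h) = 1/(2π·0.114·167) = 0.008360 m·K/W
  R'_cast iron = ln(0.141/0.114)/(2πk) = 0.2126/(2π·54.0) = 6.265×10^-4 m·K/W
  R'_brass = ln(0.216/0.187)/(2πk) = 0.1442/(2π·124) = 1.850×10^-4 m·K/W
  R'_conv,out = 1/(2πr h) = 1/(2π·0.216·22.0) = 0.03349 m·K/W
R_ceramic fibre blanket = ΣR − ΣR_known = 0.5495 − 0.04266 = 0.5068 m·K/W
ln(r₂/r₁)/(2πk) = 0.5068 ⇒ k = 0.2823/(2π·0.5068) = 0.0887 W/m·K

k = 0.0887 W/m·K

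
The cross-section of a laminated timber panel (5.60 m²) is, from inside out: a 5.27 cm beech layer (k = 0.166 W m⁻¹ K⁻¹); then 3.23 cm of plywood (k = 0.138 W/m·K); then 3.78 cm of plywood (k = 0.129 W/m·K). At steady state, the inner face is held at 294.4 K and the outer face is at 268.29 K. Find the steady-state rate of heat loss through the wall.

Series thermal resistances, inner to outer:
  R_beech = L/(kA) = 0.0527/(0.166·5.60) = 0.05669 K/W
  R_plywood = L/(kA) = 0.0323/(0.138·5.60) = 0.04180 K/W
  R_plywood = L/(kA) = 0.0378/(0.129·5.60) = 0.05233 K/W
ΣR = 0.05669 + 0.04180 + 0.05233 = 0.1508 K/W
Q = ΔT/ΣR = (294.4 K − 268.29 K)/0.1508 = 173 W

Q = 173 W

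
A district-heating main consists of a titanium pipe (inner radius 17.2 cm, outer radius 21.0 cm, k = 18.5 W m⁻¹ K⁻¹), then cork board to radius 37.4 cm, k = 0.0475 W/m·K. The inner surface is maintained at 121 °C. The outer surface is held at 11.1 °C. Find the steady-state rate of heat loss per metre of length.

Series thermal resistances, inner to outer:
  R'_titanium = ln(0.210/0.172)/(2πk) = 0.1996/(2π·18.5) = 0.001717 m·K/W
  R'_cork board = ln(0.374/0.210)/(2πk) = 0.5771/(2π·0.0475) = 1.934 m·K/W
ΣR = 0.001717 + 1.934 = 1.936 m·K/W
Q' = ΔT/ΣR = (121 °C − 11.1 °C)/1.936 = 56.8 W/m

Q' = 56.8 W/m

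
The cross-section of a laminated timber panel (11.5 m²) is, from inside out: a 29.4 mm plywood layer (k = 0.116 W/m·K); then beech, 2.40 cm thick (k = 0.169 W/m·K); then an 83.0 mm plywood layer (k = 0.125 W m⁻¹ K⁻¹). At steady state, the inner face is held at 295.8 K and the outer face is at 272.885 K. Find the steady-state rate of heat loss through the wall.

Q = 249 W

Treat each layer as a resistance in series:
  R_plywood = L/(kA) = 0.0294/(0.116·11.5) = 0.02204 K/W
  R_beech = L/(kA) = 0.0240/(0.169·11.5) = 0.01235 K/W
  R_plywood = L/(kA) = 0.0830/(0.125·11.5) = 0.05774 K/W
ΣR = 0.02204 + 0.01235 + 0.05774 = 0.09213 K/W
Q = ΔT/ΣR = (295.8 K − 272.885 K)/0.09213 = 249 W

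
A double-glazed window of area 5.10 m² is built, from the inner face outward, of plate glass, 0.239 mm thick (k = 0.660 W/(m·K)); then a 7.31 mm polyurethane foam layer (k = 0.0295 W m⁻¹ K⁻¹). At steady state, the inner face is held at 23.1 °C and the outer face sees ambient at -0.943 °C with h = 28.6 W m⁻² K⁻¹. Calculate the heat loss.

Series thermal resistances, inner to outer:
  R_plate glass = L/(kA) = 2.39×10^-4/(0.660·5.10) = 7.100×10^-5 K/W
  R_polyurethane foam = L/(kA) = 0.00731/(0.0295·5.10) = 0.04859 K/W
  R_conv,out = 1/(hA) = 1/(28.6·5.10) = 0.006856 K/W
ΣR = 7.100×10^-5 + 0.04859 + 0.006856 = 0.05552 K/W
Q = ΔT/ΣR = (23.1 °C − -0.943 °C)/0.05552 = 433 W

Q = 433 W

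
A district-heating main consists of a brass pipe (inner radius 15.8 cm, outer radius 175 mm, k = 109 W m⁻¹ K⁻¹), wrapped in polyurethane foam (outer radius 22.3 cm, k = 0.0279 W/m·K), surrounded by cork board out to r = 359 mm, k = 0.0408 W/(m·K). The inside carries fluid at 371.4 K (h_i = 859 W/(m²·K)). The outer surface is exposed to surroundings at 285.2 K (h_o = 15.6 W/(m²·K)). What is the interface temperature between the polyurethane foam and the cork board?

Resistance network (inner→outer):
  R'_conv,in = 1/(2πr h) = 1/(2π·0.158·859) = 0.001173 m·K/W
  R'_brass = ln(0.175/0.158)/(2πk) = 0.1022/(2π·109) = 1.492×10^-4 m·K/W
  R'_polyurethane foam = ln(0.223/0.175)/(2πk) = 0.2424/(2π·0.0279) = 1.383 m·K/W
  R'_cork board = ln(0.359/0.223)/(2πk) = 0.4762/(2π·0.0408) = 1.857 m·K/W
  R'_conv,out = 1/(2πr h) = 1/(2π·0.359·15.6) = 0.02842 m·K/W
ΣR = 0.001173 + 1.492×10^-4 + 1.383 + 1.857 + 0.02842 = 3.270 m·K/W
Q' = ΔT/ΣR = (371.4 K − 285.2 K)/3.270 = 26.36 W/m
From the inner boundary to the polyurethane foam/cork board interface, ΣR_partial = 1.384 m·K/W.
T_interface = T_in − Q'·ΣR_partial = 371.4 K − (26.36)(1.384) = 334.9 K

T = 334.9 K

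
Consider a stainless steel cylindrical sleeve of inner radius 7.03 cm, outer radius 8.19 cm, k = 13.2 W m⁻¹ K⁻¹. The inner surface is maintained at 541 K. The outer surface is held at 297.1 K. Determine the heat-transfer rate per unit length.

Q' = 132 kW/m

Q' = 2πk·ΔT/ln(r₂/r₁) = 2π × 13.2 × 243.9 / ln(0.0819/0.0703) = 1.32×10^5 W/m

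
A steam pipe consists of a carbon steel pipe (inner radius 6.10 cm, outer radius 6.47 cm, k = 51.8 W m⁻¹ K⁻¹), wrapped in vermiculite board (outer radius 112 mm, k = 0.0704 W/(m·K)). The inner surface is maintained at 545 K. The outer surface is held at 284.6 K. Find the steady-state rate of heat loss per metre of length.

Resistance network (inner→outer):
  R'_carbon steel = ln(0.0647/0.0610)/(2πk) = 0.05889/(2π·51.8) = 1.809×10^-4 m·K/W
  R'_vermiculite board = ln(0.112/0.0647)/(2πk) = 0.5487/(2π·0.0704) = 1.241 m·K/W
ΣR = 1.809×10^-4 + 1.241 = 1.241 m·K/W
Q' = ΔT/ΣR = (545 K − 284.6 K)/1.241 = 210 W/m

Q' = 210 W/m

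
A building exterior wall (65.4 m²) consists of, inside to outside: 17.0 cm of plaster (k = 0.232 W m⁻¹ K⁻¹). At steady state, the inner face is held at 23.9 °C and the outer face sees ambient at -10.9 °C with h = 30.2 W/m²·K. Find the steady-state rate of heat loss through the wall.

Series thermal resistances, inner to outer:
  R_plaster = L/(kA) = 0.170/(0.232·65.4) = 0.01120 K/W
  R_conv,out = 1/(hA) = 1/(30.2·65.4) = 5.063×10^-4 K/W
ΣR = 0.01120 + 5.063×10^-4 = 0.01171 K/W
Q = ΔT/ΣR = (23.9 °C − -10.9 °C)/0.01171 = 2970 W

Q = 2.97 kW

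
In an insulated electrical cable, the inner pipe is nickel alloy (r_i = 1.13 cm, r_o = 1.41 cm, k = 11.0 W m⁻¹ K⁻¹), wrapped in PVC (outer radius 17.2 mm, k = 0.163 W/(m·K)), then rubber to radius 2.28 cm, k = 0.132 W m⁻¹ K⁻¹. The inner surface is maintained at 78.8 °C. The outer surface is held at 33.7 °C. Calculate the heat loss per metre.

Series thermal resistances, inner to outer:
  R'_nickel alloy = ln(0.0141/0.0113)/(2πk) = 0.2214/(2π·11.0) = 0.003203 m·K/W
  R'_PVC = ln(0.0172/0.0141)/(2πk) = 0.1987/(2π·0.163) = 0.1940 m·K/W
  R'_rubber = ln(0.0228/0.0172)/(2πk) = 0.2819/(2π·0.132) = 0.3398 m·K/W
ΣR = 0.003203 + 0.1940 + 0.3398 = 0.5370 m·K/W
Q' = ΔT/ΣR = (78.8 °C − 33.7 °C)/0.5370 = 84.0 W/m

Q' = 84.0 W/m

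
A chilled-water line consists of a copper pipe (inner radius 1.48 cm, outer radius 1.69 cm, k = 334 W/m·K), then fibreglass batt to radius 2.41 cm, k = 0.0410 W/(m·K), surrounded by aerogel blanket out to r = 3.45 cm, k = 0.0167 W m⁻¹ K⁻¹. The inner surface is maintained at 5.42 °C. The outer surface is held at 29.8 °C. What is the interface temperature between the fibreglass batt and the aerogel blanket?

T = 12.4 °C

Series thermal resistances, inner to outer:
  R'_copper = ln(0.0169/0.0148)/(2πk) = 0.1327/(2π·334) = 6.323×10^-5 m·K/W
  R'_fibreglass batt = ln(0.0241/0.0169)/(2πk) = 0.3549/(2π·0.0410) = 1.378 m·K/W
  R'_aerogel blanket = ln(0.0345/0.0241)/(2πk) = 0.3587/(2π·0.0167) = 3.419 m·K/W
ΣR = 6.323×10^-5 + 1.378 + 3.419 = 4.797 m·K/W
Q' = ΔT/ΣR = (5.42 °C − 29.8 °C)/4.797 = -5.082 W/m
From the inner boundary to the fibreglass batt/aerogel blanket interface, ΣR_partial = 1.378 m·K/W.
T_interface = T_in − Q'·ΣR_partial = 5.42 °C − (-5.082)(1.378) = 12.4 °C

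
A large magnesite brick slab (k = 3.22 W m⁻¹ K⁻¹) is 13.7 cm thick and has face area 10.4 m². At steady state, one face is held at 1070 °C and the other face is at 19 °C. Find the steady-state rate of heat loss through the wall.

Q = kA·ΔT/L = 3.22 × 10.4 × |1070 °C − 19 °C| / 0.137 = 2.57×10^5 W

Q = 2.57×10^5 W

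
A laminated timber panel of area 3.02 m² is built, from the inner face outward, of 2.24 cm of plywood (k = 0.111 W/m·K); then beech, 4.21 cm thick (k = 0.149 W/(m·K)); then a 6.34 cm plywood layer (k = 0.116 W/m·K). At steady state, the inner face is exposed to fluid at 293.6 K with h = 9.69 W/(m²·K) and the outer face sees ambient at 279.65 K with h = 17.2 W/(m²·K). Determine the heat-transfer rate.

Treat each layer as a resistance in series:
  R_conv,in = 1/(hA) = 1/(9.69·3.02) = 0.03417 K/W
  R_plywood = L/(kA) = 0.0224/(0.111·3.02) = 0.06682 K/W
  R_beech = L/(kA) = 0.0421/(0.149·3.02) = 0.09356 K/W
  R_plywood = L/(kA) = 0.0634/(0.116·3.02) = 0.1810 K/W
  R_conv,out = 1/(hA) = 1/(17.2·3.02) = 0.01925 K/W
ΣR = 0.03417 + 0.06682 + 0.09356 + 0.1810 + 0.01925 = 0.3948 K/W
Q = ΔT/ΣR = (293.6 K − 279.65 K)/0.3948 = 35.3 W

Q = 35.3 W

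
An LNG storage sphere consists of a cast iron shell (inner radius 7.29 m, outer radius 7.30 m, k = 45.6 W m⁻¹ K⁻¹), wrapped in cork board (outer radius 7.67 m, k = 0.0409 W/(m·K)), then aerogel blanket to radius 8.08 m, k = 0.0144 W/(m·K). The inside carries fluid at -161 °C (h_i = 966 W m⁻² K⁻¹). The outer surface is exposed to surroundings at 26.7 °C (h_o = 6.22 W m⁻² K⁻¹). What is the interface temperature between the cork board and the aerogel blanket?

T = -112 °C

Resistance network (inner→outer):
  R_conv,in = 1/(4πr²h) = 1/(4π·7.29²·966) = 1.550×10^-6 K/W
  R_cast iron = (1/7.29 − 1/7.30)/(4πk) = 1.879×10^-4/(4π·45.6) = 3.279×10^-7 K/W
  R_cork board = (1/7.30 − 1/7.67)/(4πk) = 0.006608/(4π·0.0409) = 0.01286 K/W
  R_aerogel blanket = (1/7.67 − 1/8.08)/(4πk) = 0.006616/(4π·0.0144) = 0.03656 K/W
  R_conv,out = 1/(4πr²h) = 1/(4π·8.08²·6.22) = 1.960×10^-4 K/W
ΣR = 1.550×10^-6 + 3.279×10^-7 + 0.01286 + 0.03656 + 1.960×10^-4 = 0.04962 K/W
Q = ΔT/ΣR = (-161 °C − 26.7 °C)/0.04962 = -3783 W
From the inner boundary to the cork board/aerogel blanket interface, ΣR_partial = 0.01286 K/W.
T_interface = T_in − Q·ΣR_partial = -161 °C − (-3783)(0.01286) = -112 °C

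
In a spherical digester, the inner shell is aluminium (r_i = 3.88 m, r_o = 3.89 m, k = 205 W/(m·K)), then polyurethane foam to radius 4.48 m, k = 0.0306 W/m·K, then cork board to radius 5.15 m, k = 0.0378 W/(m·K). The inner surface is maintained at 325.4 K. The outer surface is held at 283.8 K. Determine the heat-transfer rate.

Q = 279 W

Resistance network (inner→outer):
  R_aluminium = (1/3.88 − 1/3.89)/(4πk) = 6.626×10^-4/(4π·205) = 2.572×10^-7 K/W
  R_polyurethane foam = (1/3.89 − 1/4.48)/(4πk) = 0.03386/(4π·0.0306) = 0.08804 K/W
  R_cork board = (1/4.48 − 1/5.15)/(4πk) = 0.02904/(4π·0.0378) = 0.06113 K/W
ΣR = 2.572×10^-7 + 0.08804 + 0.06113 = 0.1492 K/W
Q = ΔT/ΣR = (325.4 K − 283.8 K)/0.1492 = 279 W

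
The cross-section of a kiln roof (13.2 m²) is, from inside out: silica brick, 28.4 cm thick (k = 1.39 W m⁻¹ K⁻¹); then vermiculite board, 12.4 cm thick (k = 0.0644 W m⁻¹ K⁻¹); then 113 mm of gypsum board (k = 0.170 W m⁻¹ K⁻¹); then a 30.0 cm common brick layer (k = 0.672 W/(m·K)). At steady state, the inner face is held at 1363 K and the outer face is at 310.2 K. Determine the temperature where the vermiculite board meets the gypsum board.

Treat each layer as a resistance in series:
  R_silica brick = L/(kA) = 0.284/(1.39·13.2) = 0.01548 K/W
  R_vermiculite board = L/(kA) = 0.124/(0.0644·13.2) = 0.1459 K/W
  R_gypsum board = L/(kA) = 0.113/(0.170·13.2) = 0.05036 K/W
  R_common brick = L/(kA) = 0.300/(0.672·13.2) = 0.03382 K/W
ΣR = 0.01548 + 0.1459 + 0.05036 + 0.03382 = 0.2456 K/W
Q = ΔT/ΣR = (1363 K − 310.2 K)/0.2456 = 4287 W
From the inner boundary to the vermiculite board/gypsum board interface, ΣR_partial = 0.1614 K/W.
T_interface = T_in − Q·ΣR_partial = 1363 K − (4287)(0.1614) = 671 K

T = 671 K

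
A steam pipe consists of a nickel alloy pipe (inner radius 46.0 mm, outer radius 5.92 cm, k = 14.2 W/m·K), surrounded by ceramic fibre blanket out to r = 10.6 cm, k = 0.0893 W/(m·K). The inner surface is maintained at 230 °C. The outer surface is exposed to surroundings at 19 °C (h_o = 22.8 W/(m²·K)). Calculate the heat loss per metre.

Treat each layer as a resistance in series:
  R'_nickel alloy = ln(0.0592/0.0460)/(2πk) = 0.2523/(2π·14.2) = 0.002828 m·K/W
  R'_ceramic fibre blanket = ln(0.106/0.0592)/(2πk) = 0.5825/(2π·0.0893) = 1.038 m·K/W
  R'_conv,out = 1/(2πr h) = 1/(2π·0.106·22.8) = 0.06585 m·K/W
ΣR = 0.002828 + 1.038 + 0.06585 = 1.107 m·K/W
Q' = ΔT/ΣR = (230 °C − 19 °C)/1.107 = 191 W/m

Q' = 191 W/m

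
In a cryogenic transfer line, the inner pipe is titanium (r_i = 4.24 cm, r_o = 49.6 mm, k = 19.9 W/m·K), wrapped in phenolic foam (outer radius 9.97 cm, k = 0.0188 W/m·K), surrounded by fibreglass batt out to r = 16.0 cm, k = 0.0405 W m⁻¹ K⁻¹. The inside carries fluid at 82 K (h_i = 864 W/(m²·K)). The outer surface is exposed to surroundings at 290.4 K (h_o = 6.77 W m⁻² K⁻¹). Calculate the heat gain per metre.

Q' = 26.3 W/m

Series thermal resistances, inner to outer:
  R'_conv,in = 1/(2πr h) = 1/(2π·0.0424·864) = 0.004345 m·K/W
  R'_titanium = ln(0.0496/0.0424)/(2πk) = 0.1568/(2π·19.9) = 0.001254 m·K/W
  R'_phenolic foam = ln(0.0997/0.0496)/(2πk) = 0.6982/(2π·0.0188) = 5.911 m·K/W
  R'_fibreglass batt = ln(0.160/0.0997)/(2πk) = 0.4730/(2π·0.0405) = 1.859 m·K/W
  R'_conv,out = 1/(2πr h) = 1/(2π·0.160·6.77) = 0.1469 m·K/W
ΣR = 0.004345 + 0.001254 + 5.911 + 1.859 + 0.1469 = 7.922 m·K/W
Q' = ΔT/ΣR = (82 K − 290.4 K)/7.922 = -26.3 W/m
(Negative Q' ⇒ heat flows inward; heat gain = 26.3 W/m.)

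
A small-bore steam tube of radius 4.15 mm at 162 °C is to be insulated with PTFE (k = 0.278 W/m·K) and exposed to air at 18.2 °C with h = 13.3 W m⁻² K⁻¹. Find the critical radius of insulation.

r_cr = 2.09 cm

For a cylinder, r_cr = k_ins/h = 0.278/13.3 = 0.0209 m = 2.09 cm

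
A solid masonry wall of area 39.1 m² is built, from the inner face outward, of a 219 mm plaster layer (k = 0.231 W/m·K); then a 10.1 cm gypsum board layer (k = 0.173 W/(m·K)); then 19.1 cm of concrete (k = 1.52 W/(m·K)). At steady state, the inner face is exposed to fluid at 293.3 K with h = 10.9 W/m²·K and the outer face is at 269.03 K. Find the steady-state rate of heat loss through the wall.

Resistance network (inner→outer):
  R_conv,in = 1/(hA) = 1/(10.9·39.1) = 0.002346 K/W
  R_plaster = L/(kA) = 0.219/(0.231·39.1) = 0.02425 K/W
  R_gypsum board = L/(kA) = 0.101/(0.173·39.1) = 0.01493 K/W
  R_concrete = L/(kA) = 0.191/(1.52·39.1) = 0.003214 K/W
ΣR = 0.002346 + 0.02425 + 0.01493 + 0.003214 = 0.04474 K/W
Q = ΔT/ΣR = (293.3 K − 269.03 K)/0.04474 = 542 W

Q = 542 W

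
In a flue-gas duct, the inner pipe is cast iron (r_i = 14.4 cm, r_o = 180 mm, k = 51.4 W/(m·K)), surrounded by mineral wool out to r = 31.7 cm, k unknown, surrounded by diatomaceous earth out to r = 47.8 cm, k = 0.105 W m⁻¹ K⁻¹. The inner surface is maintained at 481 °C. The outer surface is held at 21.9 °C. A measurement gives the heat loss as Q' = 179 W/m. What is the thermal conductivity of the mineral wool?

k = 0.0464 W/m·K

ΣR = ΔT/Q' = |481 − 21.9|/179 = 2.565 m·K/W
Known resistances:
  R'_cast iron = ln(0.180/0.144)/(2πk) = 0.2231/(2π·51.4) = 6.909×10^-4 m·K/W
  R'_diatomaceous earth = ln(0.478/0.317)/(2πk) = 0.4107/(2π·0.105) = 0.6225 m·K/W
R_mineral wool = ΣR − ΣR_known = 2.565 − 0.6232 = 1.942 m·K/W
ln(r₂/r₁)/(2πk) = 1.942 ⇒ k = 0.5659/(2π·1.942) = 0.0464 W/m·K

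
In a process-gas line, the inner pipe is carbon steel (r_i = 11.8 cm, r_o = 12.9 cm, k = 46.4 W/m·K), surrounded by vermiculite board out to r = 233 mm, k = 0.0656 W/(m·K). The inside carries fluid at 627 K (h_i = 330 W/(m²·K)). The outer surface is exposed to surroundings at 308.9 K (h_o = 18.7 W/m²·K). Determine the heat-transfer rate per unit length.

Series thermal resistances, inner to outer:
  R'_conv,in = 1/(2πr h) = 1/(2π·0.118·330) = 0.004087 m·K/W
  R'_carbon steel = ln(0.129/0.118)/(2πk) = 0.08913/(2π·46.4) = 3.057×10^-4 m·K/W
  R'_vermiculite board = ln(0.233/0.129)/(2πk) = 0.5912/(2π·0.0656) = 1.434 m·K/W
  R'_conv,out = 1/(2πr h) = 1/(2π·0.233·18.7) = 0.03653 m·K/W
ΣR = 0.004087 + 3.057×10^-4 + 1.434 + 0.03653 = 1.475 m·K/W
Q' = ΔT/ΣR = (627 K − 308.9 K)/1.475 = 216 W/m

Q' = 216 W/m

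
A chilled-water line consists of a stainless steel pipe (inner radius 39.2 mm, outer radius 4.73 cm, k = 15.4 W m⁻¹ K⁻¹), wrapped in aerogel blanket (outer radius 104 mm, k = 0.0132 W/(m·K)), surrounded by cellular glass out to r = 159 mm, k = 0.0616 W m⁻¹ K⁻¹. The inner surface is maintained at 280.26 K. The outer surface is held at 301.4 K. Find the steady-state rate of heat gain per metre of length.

Series thermal resistances, inner to outer:
  R'_stainless steel = ln(0.0473/0.0392)/(2πk) = 0.1878/(2π·15.4) = 0.001941 m·K/W
  R'_aerogel blanket = ln(0.104/0.0473)/(2πk) = 0.7879/(2π·0.0132) = 9.500 m·K/W
  R'_cellular glass = ln(0.159/0.104)/(2πk) = 0.4245/(2π·0.0616) = 1.097 m·K/W
ΣR = 0.001941 + 9.500 + 1.097 = 10.60 m·K/W
Q' = ΔT/ΣR = (280.26 K − 301.4 K)/10.60 = -1.99 W/m
(Negative Q' ⇒ heat flows inward; heat gain = 1.99 W/m.)

Q' = 1.99 W/m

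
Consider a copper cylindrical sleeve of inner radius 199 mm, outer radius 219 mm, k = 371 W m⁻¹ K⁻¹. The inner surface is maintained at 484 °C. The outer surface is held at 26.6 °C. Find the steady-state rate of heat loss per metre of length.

Q' = 1.11×10^7 W/m

Q' = 2πk·ΔT/ln(r₂/r₁) = 2π × 371 × 457.4 / ln(0.219/0.199) = 1.11×10^7 W/m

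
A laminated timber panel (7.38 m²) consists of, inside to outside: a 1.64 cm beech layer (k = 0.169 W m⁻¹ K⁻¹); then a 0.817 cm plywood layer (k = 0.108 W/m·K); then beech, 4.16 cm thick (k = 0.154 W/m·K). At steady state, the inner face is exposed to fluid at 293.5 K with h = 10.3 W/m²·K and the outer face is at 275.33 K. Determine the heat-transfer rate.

Resistance network (inner→outer):
  R_conv,in = 1/(hA) = 1/(10.3·7.38) = 0.01316 K/W
  R_beech = L/(kA) = 0.0164/(0.169·7.38) = 0.01315 K/W
  R_plywood = L/(kA) = 0.00817/(0.108·7.38) = 0.01025 K/W
  R_beech = L/(kA) = 0.0416/(0.154·7.38) = 0.03660 K/W
ΣR = 0.01316 + 0.01315 + 0.01025 + 0.03660 = 0.07316 K/W
Q = ΔT/ΣR = (293.5 K − 275.33 K)/0.07316 = 248 W

Q = 248 W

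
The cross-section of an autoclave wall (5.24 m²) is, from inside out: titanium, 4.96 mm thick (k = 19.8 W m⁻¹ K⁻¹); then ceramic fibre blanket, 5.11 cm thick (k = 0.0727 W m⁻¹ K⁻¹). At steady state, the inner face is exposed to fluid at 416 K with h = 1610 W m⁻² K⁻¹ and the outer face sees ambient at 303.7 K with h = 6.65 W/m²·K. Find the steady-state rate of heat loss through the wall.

Q = 689 W

Series thermal resistances, inner to outer:
  R_conv,in = 1/(hA) = 1/(1610·5.24) = 1.185×10^-4 K/W
  R_titanium = L/(kA) = 0.00496/(19.8·5.24) = 4.781×10^-5 K/W
  R_ceramic fibre blanket = L/(kA) = 0.0511/(0.0727·5.24) = 0.1341 K/W
  R_conv,out = 1/(hA) = 1/(6.65·5.24) = 0.02870 K/W
ΣR = 1.185×10^-4 + 4.781×10^-5 + 0.1341 + 0.02870 = 0.1630 K/W
Q = ΔT/ΣR = (416 K − 303.7 K)/0.1630 = 689 W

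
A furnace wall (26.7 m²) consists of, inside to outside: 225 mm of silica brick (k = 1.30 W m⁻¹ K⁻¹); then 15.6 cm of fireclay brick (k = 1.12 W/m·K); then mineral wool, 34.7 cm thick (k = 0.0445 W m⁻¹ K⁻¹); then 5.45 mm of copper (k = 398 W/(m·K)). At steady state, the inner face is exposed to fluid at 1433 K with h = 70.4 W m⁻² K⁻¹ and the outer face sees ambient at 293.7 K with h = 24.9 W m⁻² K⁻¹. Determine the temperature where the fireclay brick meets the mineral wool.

Treat each layer as a resistance in series:
  R_conv,in = 1/(hA) = 1/(70.4·26.7) = 5.320×10^-4 K/W
  R_silica brick = L/(kA) = 0.225/(1.30·26.7) = 0.006482 K/W
  R_fireclay brick = L/(kA) = 0.156/(1.12·26.7) = 0.005217 K/W
  R_mineral wool = L/(kA) = 0.347/(0.0445·26.7) = 0.2921 K/W
  R_copper = L/(kA) = 0.00545/(398·26.7) = 5.129×10^-7 K/W
  R_conv,out = 1/(hA) = 1/(24.9·26.7) = 0.001504 K/W
ΣR = 5.320×10^-4 + 0.006482 + 0.005217 + 0.2921 + 5.129×10^-7 + 0.001504 = 0.3058 K/W
Q = ΔT/ΣR = (1433 K − 293.7 K)/0.3058 = 3726 W
From the inner boundary to the fireclay brick/mineral wool interface, ΣR_partial = 0.01223 K/W.
T_interface = T_in − Q·ΣR_partial = 1433 K − (3726)(0.01223) = 1387 K

T = 1387 K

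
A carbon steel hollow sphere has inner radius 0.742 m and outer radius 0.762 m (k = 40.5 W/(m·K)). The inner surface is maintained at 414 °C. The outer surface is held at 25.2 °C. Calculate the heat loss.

Q = 4πk·ΔT/(1/r₁ − 1/r₂) = 4π × 40.5 × 388.8 / (1/0.742 − 1/0.762) = 5.59×10^6 W

Q = 5.59×10^6 W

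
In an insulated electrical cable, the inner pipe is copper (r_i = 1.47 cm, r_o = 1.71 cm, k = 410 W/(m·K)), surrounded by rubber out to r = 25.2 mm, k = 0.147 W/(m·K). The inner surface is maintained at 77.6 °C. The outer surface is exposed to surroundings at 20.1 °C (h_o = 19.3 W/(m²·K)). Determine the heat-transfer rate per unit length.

Treat each layer as a resistance in series:
  R'_copper = ln(0.0171/0.0147)/(2πk) = 0.1512/(2π·410) = 5.871×10^-5 m·K/W
  R'_rubber = ln(0.0252/0.0171)/(2πk) = 0.3878/(2π·0.147) = 0.4198 m·K/W
  R'_conv,out = 1/(2πr h) = 1/(2π·0.0252·19.3) = 0.3272 m·K/W
ΣR = 5.871×10^-5 + 0.4198 + 0.3272 = 0.7471 m·K/W
Q' = ΔT/ΣR = (77.6 °C − 20.1 °C)/0.7471 = 77.0 W/m

Q' = 77.0 W/m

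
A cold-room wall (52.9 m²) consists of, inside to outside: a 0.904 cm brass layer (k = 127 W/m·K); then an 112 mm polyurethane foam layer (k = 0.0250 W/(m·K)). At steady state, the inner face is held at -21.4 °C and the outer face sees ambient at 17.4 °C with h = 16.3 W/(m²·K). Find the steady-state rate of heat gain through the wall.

Resistance network (inner→outer):
  R_brass = L/(kA) = 0.00904/(127·52.9) = 1.346×10^-6 K/W
  R_polyurethane foam = L/(kA) = 0.112/(0.0250·52.9) = 0.08469 K/W
  R_conv,out = 1/(hA) = 1/(16.3·52.9) = 0.001160 K/W
ΣR = 1.346×10^-6 + 0.08469 + 0.001160 = 0.08585 K/W
Q = ΔT/ΣR = (-21.4 °C − 17.4 °C)/0.08585 = -452 W
(Negative Q ⇒ heat flows inward; heat gain = 452 W.)

Q = 452 W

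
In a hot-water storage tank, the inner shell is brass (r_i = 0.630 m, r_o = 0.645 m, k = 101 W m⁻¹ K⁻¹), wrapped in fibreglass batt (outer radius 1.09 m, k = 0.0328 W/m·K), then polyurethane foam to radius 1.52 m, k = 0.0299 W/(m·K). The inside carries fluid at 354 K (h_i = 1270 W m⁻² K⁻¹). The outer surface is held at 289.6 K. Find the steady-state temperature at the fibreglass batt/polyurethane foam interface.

Treat each layer as a resistance in series:
  R_conv,in = 1/(4πr²h) = 1/(4π·0.630²·1270) = 1.579×10^-4 K/W
  R_brass = (1/0.630 − 1/0.645)/(4πk) = 0.03691/(4π·101) = 2.908×10^-5 K/W
  R_fibreglass batt = (1/0.645 − 1/1.09)/(4πk) = 0.6330/(4π·0.0328) = 1.536 K/W
  R_polyurethane foam = (1/1.09 − 1/1.52)/(4πk) = 0.2595/(4π·0.0299) = 0.6907 K/W
ΣR = 1.579×10^-4 + 2.908×10^-5 + 1.536 + 0.6907 = 2.227 K/W
Q = ΔT/ΣR = (354 K − 289.6 K)/2.227 = 28.92 W
From the inner boundary to the fibreglass batt/polyurethane foam interface, ΣR_partial = 1.536 K/W.
T_interface = T_in − Q·ΣR_partial = 354 K − (28.92)(1.536) = 309.6 K

T = 309.6 K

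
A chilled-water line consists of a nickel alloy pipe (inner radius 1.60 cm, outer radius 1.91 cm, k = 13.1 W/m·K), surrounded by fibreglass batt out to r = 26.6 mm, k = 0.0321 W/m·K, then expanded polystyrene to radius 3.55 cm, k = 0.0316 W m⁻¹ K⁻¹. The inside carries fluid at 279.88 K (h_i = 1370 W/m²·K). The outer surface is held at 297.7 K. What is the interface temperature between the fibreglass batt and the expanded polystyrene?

T = 289.4 K

Resistance network (inner→outer):
  R'_conv,in = 1/(2πr h) = 1/(2π·0.0160·1370) = 0.007261 m·K/W
  R'_nickel alloy = ln(0.0191/0.0160)/(2πk) = 0.1771/(2π·13.1) = 0.002152 m·K/W
  R'_fibreglass batt = ln(0.0266/0.0191)/(2πk) = 0.3312/(2π·0.0321) = 1.642 m·K/W
  R'_expanded polystyrene = ln(0.0355/0.0266)/(2πk) = 0.2886/(2π·0.0316) = 1.454 m·K/W
ΣR = 0.007261 + 0.002152 + 1.642 + 1.454 = 3.105 m·K/W
Q' = ΔT/ΣR = (279.88 K − 297.7 K)/3.105 = -5.739 W/m
From the inner boundary to the fibreglass batt/expanded polystyrene interface, ΣR_partial = 1.651 m·K/W.
T_interface = T_in − Q'·ΣR_partial = 279.88 K − (-5.739)(1.651) = 289.4 K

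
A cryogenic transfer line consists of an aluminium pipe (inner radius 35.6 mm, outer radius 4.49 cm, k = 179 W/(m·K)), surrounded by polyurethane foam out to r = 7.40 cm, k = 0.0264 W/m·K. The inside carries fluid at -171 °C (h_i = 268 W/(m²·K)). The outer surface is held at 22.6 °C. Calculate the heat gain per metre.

Q' = 63.9 W/m

Treat each layer as a resistance in series:
  R'_conv,in = 1/(2πr h) = 1/(2π·0.0356·268) = 0.01668 m·K/W
  R'_aluminium = ln(0.0449/0.0356)/(2πk) = 0.2321/(2π·179) = 2.064×10^-4 m·K/W
  R'_polyurethane foam = ln(0.0740/0.0449)/(2πk) = 0.4996/(2π·0.0264) = 3.012 m·K/W
ΣR = 0.01668 + 2.064×10^-4 + 3.012 = 3.029 m·K/W
Q' = ΔT/ΣR = (-171 °C − 22.6 °C)/3.029 = -63.9 W/m
(Negative Q' ⇒ heat flows inward; heat gain = 63.9 W/m.)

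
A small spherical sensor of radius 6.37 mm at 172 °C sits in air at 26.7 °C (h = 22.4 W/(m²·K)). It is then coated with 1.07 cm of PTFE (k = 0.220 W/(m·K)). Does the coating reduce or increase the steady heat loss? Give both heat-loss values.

increases: 1.66 → 3.04 W

Critical radius for a sphere: r_cr = 2k/h = 0.0196 m = 1.96 cm.
Outer radius after coating: r₂ = 0.00637 + 0.0107 = 0.01707 m.
Since r₁ < r_cr and r₂ ≤ r_cr, the coating moves toward the maximum at r_cr — heat loss rises.
Bare: R = 1/(4πr₁²h) = 87.55 K/W; Q = 145.3/87.55 = 1.66 W.
Coated: R = R_cond + R_conv = 47.79 K/W; Q = 145.3/47.79 = 3.04 W.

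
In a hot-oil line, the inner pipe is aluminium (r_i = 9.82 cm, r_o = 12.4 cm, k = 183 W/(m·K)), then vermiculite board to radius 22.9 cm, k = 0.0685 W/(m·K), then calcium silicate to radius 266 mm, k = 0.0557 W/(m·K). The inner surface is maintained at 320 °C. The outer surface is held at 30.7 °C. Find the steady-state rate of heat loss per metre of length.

Q' = 156 W/m

Treat each layer as a resistance in series:
  R'_aluminium = ln(0.124/0.0982)/(2πk) = 0.2333/(2π·183) = 2.029×10^-4 m·K/W
  R'_vermiculite board = ln(0.229/0.124)/(2πk) = 0.6134/(2π·0.0685) = 1.425 m·K/W
  R'_calcium silicate = ln(0.266/0.229)/(2πk) = 0.1498/(2π·0.0557) = 0.4280 m·K/W
ΣR = 2.029×10^-4 + 1.425 + 0.4280 = 1.853 m·K/W
Q' = ΔT/ΣR = (320 °C − 30.7 °C)/1.853 = 156 W/m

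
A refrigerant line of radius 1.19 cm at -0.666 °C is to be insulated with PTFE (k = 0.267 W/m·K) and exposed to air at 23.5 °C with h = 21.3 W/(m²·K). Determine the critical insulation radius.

For a cylinder, r_cr = k_ins/h = 0.267/21.3 = 0.0125 m = 1.25 cm

r_cr = 1.25 cm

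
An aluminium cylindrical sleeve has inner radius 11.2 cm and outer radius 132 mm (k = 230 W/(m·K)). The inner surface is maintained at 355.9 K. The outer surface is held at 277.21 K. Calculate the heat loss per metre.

Q' = 692 kW/m

Q' = 2πk·ΔT/ln(r₂/r₁) = 2π × 230 × 78.69 / ln(0.132/0.112) = 6.92×10^5 W/m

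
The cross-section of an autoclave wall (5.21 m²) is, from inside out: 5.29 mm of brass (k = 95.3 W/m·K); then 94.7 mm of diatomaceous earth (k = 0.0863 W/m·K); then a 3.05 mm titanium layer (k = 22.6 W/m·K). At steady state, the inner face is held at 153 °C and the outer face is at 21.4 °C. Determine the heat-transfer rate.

Q = 625 W

Treat each layer as a resistance in series:
  R_brass = L/(kA) = 0.00529/(95.3·5.21) = 1.065×10^-5 K/W
  R_diatomaceous earth = L/(kA) = 0.0947/(0.0863·5.21) = 0.2106 K/W
  R_titanium = L/(kA) = 0.00305/(22.6·5.21) = 2.590×10^-5 K/W
ΣR = 1.065×10^-5 + 0.2106 + 2.590×10^-5 = 0.2106 K/W
Q = ΔT/ΣR = (153 °C − 21.4 °C)/0.2106 = 625 W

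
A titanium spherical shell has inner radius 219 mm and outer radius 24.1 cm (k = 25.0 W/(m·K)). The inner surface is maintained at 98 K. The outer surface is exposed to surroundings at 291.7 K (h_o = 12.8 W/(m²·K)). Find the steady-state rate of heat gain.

Q = 1790 W

Treat each layer as a resistance in series:
  R_titanium = (1/0.219 − 1/0.241)/(4πk) = 0.4168/(4π·25.0) = 0.001327 K/W
  R_conv,out = 1/(4πr²h) = 1/(4π·0.241²·12.8) = 0.1070 K/W
ΣR = 0.001327 + 0.1070 = 0.1083 K/W
Q = ΔT/ΣR = (98 K − 291.7 K)/0.1083 = -1790 W
(Negative Q ⇒ heat flows inward; heat gain = 1790 W.)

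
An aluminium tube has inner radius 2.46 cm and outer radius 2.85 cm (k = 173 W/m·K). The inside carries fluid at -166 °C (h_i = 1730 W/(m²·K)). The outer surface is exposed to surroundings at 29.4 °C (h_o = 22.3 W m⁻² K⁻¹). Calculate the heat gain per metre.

Treat each layer as a resistance in series:
  R'_conv,in = 1/(2πr h) = 1/(2π·0.0246·1730) = 0.003740 m·K/W
  R'_aluminium = ln(0.0285/0.0246)/(2πk) = 0.1472/(2π·173) = 1.354×10^-4 m·K/W
  R'_conv,out = 1/(2πr h) = 1/(2π·0.0285·22.3) = 0.2504 m·K/W
ΣR = 0.003740 + 1.354×10^-4 + 0.2504 = 0.2543 m·K/W
Q' = ΔT/ΣR = (-166 °C − 29.4 °C)/0.2543 = -768 W/m
(Negative Q' ⇒ heat flows inward; heat gain = 768 W/m.)

Q' = 768 W/m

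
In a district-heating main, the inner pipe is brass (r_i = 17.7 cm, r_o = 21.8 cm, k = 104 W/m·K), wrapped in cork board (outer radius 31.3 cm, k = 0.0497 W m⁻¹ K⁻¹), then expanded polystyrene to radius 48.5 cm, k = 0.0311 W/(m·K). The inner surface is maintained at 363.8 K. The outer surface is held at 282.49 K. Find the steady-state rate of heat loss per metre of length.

Treat each layer as a resistance in series:
  R'_brass = ln(0.218/0.177)/(2πk) = 0.2083/(2π·104) = 3.188×10^-4 m·K/W
  R'_cork board = ln(0.313/0.218)/(2πk) = 0.3617/(2π·0.0497) = 1.158 m·K/W
  R'_expanded polystyrene = ln(0.485/0.313)/(2πk) = 0.4379/(2π·0.0311) = 2.241 m·K/W
ΣR = 3.188×10^-4 + 1.158 + 2.241 = 3.399 m·K/W
Q' = ΔT/ΣR = (363.8 K − 282.49 K)/3.399 = 23.9 W/m

Q' = 23.9 W/m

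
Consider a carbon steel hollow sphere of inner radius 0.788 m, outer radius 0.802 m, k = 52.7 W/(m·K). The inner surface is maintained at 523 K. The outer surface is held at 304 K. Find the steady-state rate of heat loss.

Q = 6550 kW

Q = 4πk·ΔT/(1/r₁ − 1/r₂) = 4π × 52.7 × 219 / (1/0.788 − 1/0.802) = 6.55×10^6 W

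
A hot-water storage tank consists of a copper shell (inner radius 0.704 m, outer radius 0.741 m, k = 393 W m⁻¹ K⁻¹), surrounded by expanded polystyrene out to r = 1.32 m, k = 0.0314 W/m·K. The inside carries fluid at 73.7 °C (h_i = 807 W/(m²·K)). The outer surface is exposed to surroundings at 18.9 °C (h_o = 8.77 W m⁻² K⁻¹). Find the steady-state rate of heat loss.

Treat each layer as a resistance in series:
  R_conv,in = 1/(4πr²h) = 1/(4π·0.704²·807) = 1.990×10^-4 K/W
  R_copper = (1/0.704 − 1/0.741)/(4πk) = 0.07093/(4π·393) = 1.436×10^-5 K/W
  R_expanded polystyrene = (1/0.741 − 1/1.32)/(4πk) = 0.5920/(4π·0.0314) = 1.500 K/W
  R_conv,out = 1/(4πr²h) = 1/(4π·1.32²·8.77) = 0.005208 K/W
ΣR = 1.990×10^-4 + 1.436×10^-5 + 1.500 + 0.005208 = 1.505 K/W
Q = ΔT/ΣR = (73.7 °C − 18.9 °C)/1.505 = 36.4 W

Q = 36.4 W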